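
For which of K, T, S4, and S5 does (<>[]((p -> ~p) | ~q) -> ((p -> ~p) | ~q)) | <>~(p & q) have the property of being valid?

T, S4, S5

T-tableau for the negation ~((<>[]((p -> ~p) | ~q) -> ((p -> ~p) | ~q)) | <>~(p & q)):
1. ~((<>[]((p -> ~p) | ~q) -> ((p -> ~p) | ~q)) | <>~(p & q)), u
2. ~(<>[]((p -> ~p) | ~q) -> ((p -> ~p) | ~q)), u
3. ~<>~(p & q), u
4. <>[]((p -> ~p) | ~q), u
5. ~((p -> ~p) | ~q), u
6. ~(p -> ~p), u
7. q, u
8. p, u
9. p & q, u
10. []((p -> ~p) | ~q), v
11. p & q, v
12. p, v
13. q, v
14. (p -> ~p) | ~q, v
15. p -> ~p, v
16. ~p, v
Accessibility: uRu, uRv, vRv
Branch closes: p and ~p both at v.
Every branch closes (one shown): valid in T, hence also in S4, S5 (every theorem of T is a theorem of S4 and S5).
K-tableau for the negation ~((<>[]((p -> ~p) | ~q) -> ((p -> ~p) | ~q)) | <>~(p & q)):
1. ~((<>[]((p -> ~p) | ~q) -> ((p -> ~p) | ~q)) | <>~(p & q)), u
2. ~(<>[]((p -> ~p) | ~q) -> ((p -> ~p) | ~q)), u
3. ~<>~(p & q), u
4. <>[]((p -> ~p) | ~q), u
5. ~((p -> ~p) | ~q), u
6. ~(p -> ~p), u
7. q, u
8. p, u
9. []((p -> ~p) | ~q), v
10. p & q, v
11. p, v
12. q, v
Accessibility: uRv
Complete open branch: countermodel on a K-frame, so not valid in K.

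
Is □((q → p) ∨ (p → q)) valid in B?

Tableau for the negation ¬□((q → p) ∨ (p → q)):
1. ¬□((q → p) ∨ (p → q)), u
2. ¬((q → p) ∨ (p → q)), v   [¬□-rule on 1: fresh world v, uRv]
3. ¬(q → p), v   [¬∨-rule on 2]
4. ¬(p → q), v   [¬∨-rule on 2]
5. q, v   [¬→-rule on 3]
6. ¬p, v   [¬→-rule on 3]
7. p, v   [¬→-rule on 4]
8. ¬q, v   [¬→-rule on 4]
Accessibility: uRu, uRv, vRu, vRv
Branch closes: p and ¬p both at v.
All branches of the negation close; one closing branch shown above.

Yes, valid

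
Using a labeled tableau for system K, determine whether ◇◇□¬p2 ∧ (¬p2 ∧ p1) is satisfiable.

1. ◇◇□¬p2 ∧ (¬p2 ∧ p1), 0
2. ◇◇□¬p2, 0
3. ¬p2 ∧ p1, 0
4. ¬p2, 0
5. p1, 0
6. ◇□¬p2, 1
7. □¬p2, 2
Accessibility: 0R1, 1R2

Yes, satisfiable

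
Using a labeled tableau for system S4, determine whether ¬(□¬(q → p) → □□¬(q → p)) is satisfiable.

Unsatisfiable (every branch closes)

1. ¬(□¬(q → p) → □□¬(q → p)), 0
2. □¬(q → p), 0   [¬→-rule on 1]
3. ¬□□¬(q → p), 0   [¬→-rule on 1]
4. ¬(q → p), 0   [□-rule on 2 via 0R0]
5. q, 0   [¬→-rule on 4]
6. ¬p, 0   [¬→-rule on 4]
7. ¬□¬(q → p), 1   [¬□-rule on 3: fresh world 1, 0R1]
8. ¬(q → p), 1   [□-rule on 2 via 0R1]
9. q, 1   [¬→-rule on 8]
10. ¬p, 1   [¬→-rule on 8]
11. q → p, 2   [¬□-rule on 7: fresh world 2, 1R2]
12. ¬(q → p), 2   [□-rule on 2 via 0R2]
13. q, 2   [¬→-rule on 12]
14. ¬p, 2   [¬→-rule on 12]
15. p, 2   [→-rule on 11 (branches; this branch)]
Accessibility: 0R0, 0R1, 0R2, 1R1, 1R2, 2R2
Branch closes: p and ¬p both at 2.
Every branch closes; the branch above is one of them.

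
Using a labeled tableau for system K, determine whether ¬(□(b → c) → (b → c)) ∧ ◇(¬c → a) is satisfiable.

1. ¬(□(b → c) → (b → c)) ∧ ◇(¬c → a), 0
2. ¬(□(b → c) → (b → c)), 0
3. ◇(¬c → a), 0
4. □(b → c), 0
5. ¬(b → c), 0
6. b, 0
7. ¬c, 0
8. ¬c → a, 1
9. b → c, 1
10. a, 1
11. c, 1
Accessibility: 0R1

Satisfiable (open branch found)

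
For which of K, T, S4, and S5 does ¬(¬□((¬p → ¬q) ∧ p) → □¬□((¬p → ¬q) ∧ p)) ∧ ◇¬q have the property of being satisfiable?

K, T, S4

S4-tableau for the formula:
1. ¬(¬□((¬p → ¬q) ∧ p) → □¬□((¬p → ¬q) ∧ p)) ∧ ◇¬q, u
2. ¬(¬□((¬p → ¬q) ∧ p) → □¬□((¬p → ¬q) ∧ p)), u
3. ◇¬q, u
4. ¬□((¬p → ¬q) ∧ p), u
5. ¬□¬□((¬p → ¬q) ∧ p), u
6. ¬q, v
7. ¬((¬p → ¬q) ∧ p), w
8. ¬p, w
9. □((¬p → ¬q) ∧ p), x
10. (¬p → ¬q) ∧ p, x
11. ¬p → ¬q, x
12. p, x
13. ¬q, x
Accessibility: uRu, uRv, uRw, uRx, vRv, wRw, xRx
Complete open branch: satisfiable in S4, hence also in K, T (this S4-model is also a K-model and a T-model).
S5-tableau for the formula:
1. ¬(¬□((¬p → ¬q) ∧ p) → □¬□((¬p → ¬q) ∧ p)) ∧ ◇¬q, u
2. ¬(¬□((¬p → ¬q) ∧ p) → □¬□((¬p → ¬q) ∧ p)), u
3. ◇¬q, u
4. ¬□((¬p → ¬q) ∧ p), u
5. ¬□¬□((¬p → ¬q) ∧ p), u
6. ¬q, v
7. ¬((¬p → ¬q) ∧ p), w
8. ¬(¬p → ¬q), w
9. ¬p, w
10. q, w
11. □((¬p → ¬q) ∧ p), x
12. (¬p → ¬q) ∧ p, u
13. ¬p → ¬q, u
14. p, u
15. (¬p → ¬q) ∧ p, v
16. ¬p → ¬q, v
17. p, v
18. (¬p → ¬q) ∧ p, w
19. ¬p → ¬q, w
20. p, w
Accessibility: uRu, uRv, uRw, uRx, vRu, vRv, vRw, vRx, wRu, wRv, wRw, wRx, xRu, xRv, xRw, xRx
Branch closes: p and ¬p both at w.
Every branch closes (one shown): unsatisfiable in S5.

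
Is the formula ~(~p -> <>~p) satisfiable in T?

No, unsatisfiable

1. ~(~p -> <>~p), w0
2. ~p, w0
3. ~<>~p, w0
4. p, w0
Accessibility: w0Rw0
Branch closes: p and ~p both at w0.
Every branch closes; the branch above is one of them.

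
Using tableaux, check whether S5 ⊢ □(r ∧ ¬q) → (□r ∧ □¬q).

Tableau for the negation ¬(□(r ∧ ¬q) → (□r ∧ □¬q)):
1. ¬(□(r ∧ ¬q) → (□r ∧ □¬q)), w0
2. □(r ∧ ¬q), w0
3. ¬(□r ∧ □¬q), w0
4. r ∧ ¬q, w0
5. r, w0
6. ¬q, w0
7. ¬□¬q, w0
8. q, w1
9. r ∧ ¬q, w1
10. r, w1
11. ¬q, w1
Accessibility: w0Rw0, w0Rw1, w1Rw0, w1Rw1
Branch closes: q and ¬q both at w1.
All branches of the negation close; one closing branch shown above.

Valid in S5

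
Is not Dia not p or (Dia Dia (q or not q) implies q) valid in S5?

Tableau for the negation not (not Dia not p or (Dia Dia (q or not q) implies q)):
1. not (not Dia not p or (Dia Dia (q or not q) implies q)), w0
2. Dia not p, w0   [neg-or-rule on 1]
3. not (Dia Dia (q or not q) implies q), w0   [neg-or-rule on 1]
4. Dia Dia (q or not q), w0   [neg-implies-rule on 3]
5. not q, w0   [neg-implies-rule on 3]
6. not p, w1   [Dia-rule on 2: fresh world w1, w0Rw1]
7. Dia (q or not q), w2   [Dia-rule on 4: fresh world w2, w0Rw2]
8. q or not q, w3   [Dia-rule on 7: fresh world w3, w2Rw3]
9. not q, w3   [or-rule on 8 (branches; this branch)]
Accessibility: w0Rw0, w0Rw1, w0Rw2, w0Rw3, w1Rw0, w1Rw1, w1Rw2, w1Rw3, w2Rw0, w2Rw1, w2Rw2, w2Rw3, w3Rw0, w3Rw1, w3Rw2, w3Rw3
The negation has an open branch (countermodel exists).

No, not valid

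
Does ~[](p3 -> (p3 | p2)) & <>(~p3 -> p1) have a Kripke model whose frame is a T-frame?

1. ~[](p3 -> (p3 | p2)) & <>(~p3 -> p1), 0
2. ~[](p3 -> (p3 | p2)), 0
3. <>(~p3 -> p1), 0
4. ~(p3 -> (p3 | p2)), 1
5. p3, 1
6. ~(p3 | p2), 1
7. ~p3, 1
8. ~p2, 1
Accessibility: 0R0, 0R1, 1R1
Branch closes: p3 and ~p3 both at 1.
All branches of the tableau close; one closing branch shown above.

Unsatisfiable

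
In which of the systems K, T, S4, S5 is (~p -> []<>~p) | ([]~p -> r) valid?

K-tableau for the negation ~((~p -> []<>~p) | ([]~p -> r)):
1. ~((~p -> []<>~p) | ([]~p -> r)), 0
2. ~(~p -> []<>~p), 0
3. ~([]~p -> r), 0
4. ~p, 0
5. ~[]<>~p, 0
6. []~p, 0
7. ~r, 0
8. ~<>~p, 1
9. ~p, 1
Accessibility: 0R1
Complete open branch: countermodel on a K-frame, so not valid in K.
T-tableau for the negation ~((~p -> []<>~p) | ([]~p -> r)):
1. ~((~p -> []<>~p) | ([]~p -> r)), 0
2. ~(~p -> []<>~p), 0
3. ~([]~p -> r), 0
4. ~p, 0
5. ~[]<>~p, 0
6. []~p, 0
7. ~r, 0
8. ~<>~p, 1
9. ~p, 1
10. p, 1
Accessibility: 0R0, 0R1, 1R1
Branch closes: p and ~p both at 1.
Every branch closes (one shown): valid in T, hence also in S4, S5 (every theorem of T is a theorem of S4 and S5).

T, S4, S5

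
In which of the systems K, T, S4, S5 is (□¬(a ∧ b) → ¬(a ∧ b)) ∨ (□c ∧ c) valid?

T, S4, S5

K-tableau for the negation ¬((□¬(a ∧ b) → ¬(a ∧ b)) ∨ (□c ∧ c)):
1. ¬((□¬(a ∧ b) → ¬(a ∧ b)) ∨ (□c ∧ c)), 0
2. ¬(□¬(a ∧ b) → ¬(a ∧ b)), 0
3. ¬(□c ∧ c), 0
4. □¬(a ∧ b), 0
5. a ∧ b, 0
6. a, 0
7. b, 0
8. ¬c, 0
Complete open branch: countermodel on a K-frame, so not valid in K.
T-tableau for the negation ¬((□¬(a ∧ b) → ¬(a ∧ b)) ∨ (□c ∧ c)):
1. ¬((□¬(a ∧ b) → ¬(a ∧ b)) ∨ (□c ∧ c)), 0
2. ¬(□¬(a ∧ b) → ¬(a ∧ b)), 0
3. ¬(□c ∧ c), 0
4. □¬(a ∧ b), 0
5. a ∧ b, 0
6. a, 0
7. b, 0
8. ¬(a ∧ b), 0
9. ¬c, 0
10. ¬b, 0
Accessibility: 0R0
Branch closes: b and ¬b both at 0.
Every branch closes (one shown): valid in T, hence also in S4, S5 (every theorem of T is a theorem of S4 and S5).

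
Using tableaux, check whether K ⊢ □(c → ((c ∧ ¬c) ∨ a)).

No, not valid

Tableau for the negation ¬□(c → ((c ∧ ¬c) ∨ a)):
1. ¬□(c → ((c ∧ ¬c) ∨ a)), w0
2. ¬(c → ((c ∧ ¬c) ∨ a)), w1
3. c, w1
4. ¬((c ∧ ¬c) ∨ a), w1
5. ¬(c ∧ ¬c), w1
6. ¬a, w1
Accessibility: w0Rw1
The negation has an open branch (countermodel exists).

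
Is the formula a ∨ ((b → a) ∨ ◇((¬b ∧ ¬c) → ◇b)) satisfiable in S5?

1. a ∨ ((b → a) ∨ ◇((¬b ∧ ¬c) → ◇b)), w0
2. (b → a) ∨ ◇((¬b ∧ ¬c) → ◇b), w0   [∨-rule on 1 (branches; this branch)]
3. ◇((¬b ∧ ¬c) → ◇b), w0   [∨-rule on 2 (branches; this branch)]
4. (¬b ∧ ¬c) → ◇b, w1   [◇-rule on 3: fresh world w1, w0Rw1]
5. ◇b, w1   [→-rule on 4 (branches; this branch)]
6. b, w2   [◇-rule on 5: fresh world w2, w1Rw2]
Accessibility: w0Rw0, w0Rw1, w0Rw2, w1Rw0, w1Rw1, w1Rw2, w2Rw0, w2Rw1, w2Rw2

Yes, satisfiable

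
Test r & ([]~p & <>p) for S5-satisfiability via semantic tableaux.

1. r & ([]~p & <>p), w0
2. r, w0
3. []~p & <>p, w0
4. []~p, w0
5. <>p, w0
6. ~p, w0
7. p, w1
8. ~p, w1
Accessibility: w0Rw0, w0Rw1, w1Rw0, w1Rw1
Branch closes: p and ~p both at w1.
Every branch closes; the branch above is one of them.

No, unsatisfiable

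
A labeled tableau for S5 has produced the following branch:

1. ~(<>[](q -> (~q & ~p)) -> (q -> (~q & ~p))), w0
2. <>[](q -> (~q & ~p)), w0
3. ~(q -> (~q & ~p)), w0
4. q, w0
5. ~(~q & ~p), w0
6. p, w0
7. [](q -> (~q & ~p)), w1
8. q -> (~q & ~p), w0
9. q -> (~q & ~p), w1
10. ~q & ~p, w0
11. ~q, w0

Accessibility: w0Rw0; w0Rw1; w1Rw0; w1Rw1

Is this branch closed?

Both q and ~q appear at w0.

Yes, closed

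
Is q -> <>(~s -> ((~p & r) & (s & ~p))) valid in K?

Tableau for the negation ~(q -> <>(~s -> ((~p & r) & (s & ~p)))):
1. ~(q -> <>(~s -> ((~p & r) & (s & ~p)))), 0
2. q, 0   [~->-rule on 1]
3. ~<>(~s -> ((~p & r) & (s & ~p))), 0   [~->-rule on 1]
The negation has an open branch (countermodel exists).

Not valid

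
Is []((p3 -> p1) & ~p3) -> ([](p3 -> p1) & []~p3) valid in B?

Valid in B

Tableau for the negation ~([]((p3 -> p1) & ~p3) -> ([](p3 -> p1) & []~p3)):
1. ~([]((p3 -> p1) & ~p3) -> ([](p3 -> p1) & []~p3)), u
2. []((p3 -> p1) & ~p3), u
3. ~([](p3 -> p1) & []~p3), u
4. (p3 -> p1) & ~p3, u
5. p3 -> p1, u
6. ~p3, u
7. ~[](p3 -> p1), u
8. p1, u
9. ~(p3 -> p1), v
10. p3, v
11. ~p1, v
12. (p3 -> p1) & ~p3, v
13. p3 -> p1, v
14. ~p3, v
Accessibility: uRu, uRv, vRu, vRv
Branch closes: p3 and ~p3 both at v.
All branches of the negation close; one closing branch shown above.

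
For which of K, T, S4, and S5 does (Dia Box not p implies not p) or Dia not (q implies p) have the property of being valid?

S5

S4-tableau for the negation not ((Dia Box not p implies not p) or Dia not (q implies p)):
1. not ((Dia Box not p implies not p) or Dia not (q implies p)), 0
2. not (Dia Box not p implies not p), 0   [neg-or-rule on 1]
3. not Dia not (q implies p), 0   [neg-or-rule on 1]
4. Dia Box not p, 0   [neg-implies-rule on 2]
5. p, 0   [neg-implies-rule on 2]
6. q implies p, 0   [neg-Dia-rule on 3 via 0R0]
7. Box not p, 1   [Dia-rule on 4: fresh world 1, 0R1]
8. q implies p, 1   [neg-Dia-rule on 3 via 0R1]
9. not p, 1   [Box-rule on 7 via 1R1]
10. not q, 1   [implies-rule on 8 (branches; this branch)]
Accessibility: 0R0, 0R1, 1R1
Complete open branch: countermodel on an S4-frame, so not valid in S4, nor in K, T (the same frame is also a K-frame and a T-frame).
S5-tableau for the negation not ((Dia Box not p implies not p) or Dia not (q implies p)):
1. not ((Dia Box not p implies not p) or Dia not (q implies p)), 0
2. not (Dia Box not p implies not p), 0   [neg-or-rule on 1]
3. not Dia not (q implies p), 0   [neg-or-rule on 1]
4. Dia Box not p, 0   [neg-implies-rule on 2]
5. p, 0   [neg-implies-rule on 2]
6. q implies p, 0   [neg-Dia-rule on 3 via 0R0]
7. Box not p, 1   [Dia-rule on 4: fresh world 1, 0R1]
8. q implies p, 1   [neg-Dia-rule on 3 via 0R1]
9. not p, 0   [Box-rule on 7 via 1R0]
Accessibility: 0R0, 0R1, 1R0, 1R1
Branch closes: p and not p both at 0.
Every branch closes (one shown): valid in S5.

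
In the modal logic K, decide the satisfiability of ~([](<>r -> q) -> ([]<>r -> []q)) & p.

Unsatisfiable

1. ~([](<>r -> q) -> ([]<>r -> []q)) & p, w0
2. ~([](<>r -> q) -> ([]<>r -> []q)), w0
3. p, w0
4. [](<>r -> q), w0
5. ~([]<>r -> []q), w0
6. []<>r, w0
7. ~[]q, w0
8. ~q, w1
9. <>r -> q, w1
10. <>r, w1
11. ~<>r, w1
12. r, w2
13. ~r, w2
Accessibility: w0Rw1, w1Rw2
Branch closes: r and ~r both at w2.
(One branch shown.) All branches close.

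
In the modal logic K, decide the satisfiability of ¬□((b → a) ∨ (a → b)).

No, unsatisfiable

1. ¬□((b → a) ∨ (a → b)), w0
2. ¬((b → a) ∨ (a → b)), w1   [¬□-rule on 1: fresh world w1, w0Rw1]
3. ¬(b → a), w1   [¬∨-rule on 2]
4. ¬(a → b), w1   [¬∨-rule on 2]
5. b, w1   [¬→-rule on 3]
6. ¬a, w1   [¬→-rule on 3]
7. a, w1   [¬→-rule on 4]
8. ¬b, w1   [¬→-rule on 4]
Accessibility: w0Rw1
Branch closes: a and ¬a both at w1.
Every branch closes; the branch above is one of them.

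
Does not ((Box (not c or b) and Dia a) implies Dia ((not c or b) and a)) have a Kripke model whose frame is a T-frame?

No, unsatisfiable

1. not ((Box (not c or b) and Dia a) implies Dia ((not c or b) and a)), w0
2. Box (not c or b) and Dia a, w0
3. not Dia ((not c or b) and a), w0
4. Box (not c or b), w0
5. Dia a, w0
6. not ((not c or b) and a), w0
7. not c or b, w0
8. not a, w0
9. b, w0
10. a, w1
11. not ((not c or b) and a), w1
12. not c or b, w1
13. not (not c or b), w1
14. c, w1
15. not b, w1
16. b, w1
Accessibility: w0Rw0, w0Rw1, w1Rw1
Branch closes: b and not b both at w1.
All branches of the tableau close; one closing branch shown above.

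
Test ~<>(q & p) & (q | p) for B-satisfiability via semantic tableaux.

Satisfiable

1. ~<>(q & p) & (q | p), u
2. ~<>(q & p), u   [&-rule on 1]
3. q | p, u   [&-rule on 1]
4. ~(q & p), u   [~<>-rule on 2 via uRu]
5. p, u   [|-rule on 3 (branches; this branch)]
6. ~q, u   [~&-rule on 4 (branches; this branch)]
Accessibility: uRu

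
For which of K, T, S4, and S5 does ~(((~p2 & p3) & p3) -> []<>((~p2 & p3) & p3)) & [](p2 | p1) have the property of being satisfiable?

K, T, S4

S4-tableau for the formula:
1. ~(((~p2 & p3) & p3) -> []<>((~p2 & p3) & p3)) & [](p2 | p1), 0
2. ~(((~p2 & p3) & p3) -> []<>((~p2 & p3) & p3)), 0
3. [](p2 | p1), 0
4. (~p2 & p3) & p3, 0
5. ~[]<>((~p2 & p3) & p3), 0
6. ~p2 & p3, 0
7. p3, 0
8. ~p2, 0
9. p2 | p1, 0
10. p1, 0
11. ~<>((~p2 & p3) & p3), 1
12. p2 | p1, 1
13. ~((~p2 & p3) & p3), 1
14. p1, 1
15. ~p3, 1
Accessibility: 0R0, 0R1, 1R1
Complete open branch: satisfiable in S4, hence also in K, T (this S4-model is also a K-model and a T-model).
S5-tableau for the formula:
1. ~(((~p2 & p3) & p3) -> []<>((~p2 & p3) & p3)) & [](p2 | p1), 0
2. ~(((~p2 & p3) & p3) -> []<>((~p2 & p3) & p3)), 0
3. [](p2 | p1), 0
4. (~p2 & p3) & p3, 0
5. ~[]<>((~p2 & p3) & p3), 0
6. ~p2 & p3, 0
7. p3, 0
8. ~p2, 0
9. p2 | p1, 0
10. p1, 0
11. ~<>((~p2 & p3) & p3), 1
12. p2 | p1, 1
13. ~((~p2 & p3) & p3), 0
14. ~((~p2 & p3) & p3), 1
15. p1, 1
16. ~(~p2 & p3), 0
17. ~p3, 1
18. ~p3, 0
Accessibility: 0R0, 0R1, 1R0, 1R1
Branch closes: p3 and ~p3 both at 0.
Every branch closes (one shown): unsatisfiable in S5.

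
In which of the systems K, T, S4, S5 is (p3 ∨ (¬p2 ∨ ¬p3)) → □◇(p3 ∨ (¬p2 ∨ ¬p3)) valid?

T-tableau for the negation ¬((p3 ∨ (¬p2 ∨ ¬p3)) → □◇(p3 ∨ (¬p2 ∨ ¬p3))):
1. ¬((p3 ∨ (¬p2 ∨ ¬p3)) → □◇(p3 ∨ (¬p2 ∨ ¬p3))), 0
2. p3 ∨ (¬p2 ∨ ¬p3), 0   [¬→-rule on 1]
3. ¬□◇(p3 ∨ (¬p2 ∨ ¬p3)), 0   [¬→-rule on 1]
4. ¬p2 ∨ ¬p3, 0   [∨-rule on 2 (branches; this branch)]
5. ¬p3, 0   [∨-rule on 4 (branches; this branch)]
6. ¬◇(p3 ∨ (¬p2 ∨ ¬p3)), 1   [¬□-rule on 3: fresh world 1, 0R1]
7. ¬(p3 ∨ (¬p2 ∨ ¬p3)), 1   [¬◇-rule on 6 via 1R1]
8. ¬p3, 1   [¬∨-rule on 7]
9. ¬(¬p2 ∨ ¬p3), 1   [¬∨-rule on 7]
10. p2, 1   [¬∨-rule on 9]
11. p3, 1   [¬∨-rule on 9]
Accessibility: 0R0, 0R1, 1R1
Branch closes: p3 and ¬p3 both at 1.
Every branch closes (one shown): valid in T, hence also in S4, S5 (every theorem of T is a theorem of S4 and S5).
K-tableau for the negation ¬((p3 ∨ (¬p2 ∨ ¬p3)) → □◇(p3 ∨ (¬p2 ∨ ¬p3))):
1. ¬((p3 ∨ (¬p2 ∨ ¬p3)) → □◇(p3 ∨ (¬p2 ∨ ¬p3))), 0
2. p3 ∨ (¬p2 ∨ ¬p3), 0   [¬→-rule on 1]
3. ¬□◇(p3 ∨ (¬p2 ∨ ¬p3)), 0   [¬→-rule on 1]
4. ¬p2 ∨ ¬p3, 0   [∨-rule on 2 (branches; this branch)]
5. ¬p3, 0   [∨-rule on 4 (branches; this branch)]
6. ¬◇(p3 ∨ (¬p2 ∨ ¬p3)), 1   [¬□-rule on 3: fresh world 1, 0R1]
Accessibility: 0R1
Complete open branch: countermodel on a K-frame, so not valid in K.

T, S4, S5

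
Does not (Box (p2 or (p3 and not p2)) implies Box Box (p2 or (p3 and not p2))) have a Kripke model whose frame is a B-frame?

1. not (Box (p2 or (p3 and not p2)) implies Box Box (p2 or (p3 and not p2))), u
2. Box (p2 or (p3 and not p2)), u
3. not Box Box (p2 or (p3 and not p2)), u
4. p2 or (p3 and not p2), u
5. p3 and not p2, u
6. p3, u
7. not p2, u
8. not Box (p2 or (p3 and not p2)), v
9. p2 or (p3 and not p2), v
10. p3 and not p2, v
11. p3, v
12. not p2, v
13. not (p2 or (p3 and not p2)), w
14. not p2, w
15. not (p3 and not p2), w
16. not p3, w
Accessibility: uRu, uRv, vRu, vRv, vRw, wRv, wRw

Yes, satisfiable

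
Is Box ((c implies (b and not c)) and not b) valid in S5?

Tableau for the negation not Box ((c implies (b and not c)) and not b):
1. not Box ((c implies (b and not c)) and not b), u
2. not ((c implies (b and not c)) and not b), v
3. b, v
Accessibility: uRu, uRv, vRu, vRv
The negation has an open branch (countermodel exists).

Not valid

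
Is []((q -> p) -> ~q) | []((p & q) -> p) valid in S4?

Tableau for the negation ~([]((q -> p) -> ~q) | []((p & q) -> p)):
1. ~([]((q -> p) -> ~q) | []((p & q) -> p)), u
2. ~[]((q -> p) -> ~q), u   [~|-rule on 1]
3. ~[]((p & q) -> p), u   [~|-rule on 1]
4. ~((q -> p) -> ~q), v   [~[]-rule on 2: fresh world v, uRv]
5. q -> p, v   [~->-rule on 4]
6. q, v   [~->-rule on 4]
7. p, v   [->-rule on 5 (branches; this branch)]
8. ~((p & q) -> p), w   [~[]-rule on 3: fresh world w, uRw]
9. p & q, w   [~->-rule on 8]
10. ~p, w   [~->-rule on 8]
11. p, w   [&-rule on 9]
12. q, w   [&-rule on 9]
Accessibility: uRu, uRv, uRw, vRv, wRw
Branch closes: p and ~p both at w.
All branches of the negation close; one closing branch shown above.

Valid in S4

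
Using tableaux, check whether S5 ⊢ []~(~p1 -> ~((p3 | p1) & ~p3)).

Tableau for the negation ~[]~(~p1 -> ~((p3 | p1) & ~p3)):
1. ~[]~(~p1 -> ~((p3 | p1) & ~p3)), u
2. ~p1 -> ~((p3 | p1) & ~p3), v
3. ~((p3 | p1) & ~p3), v
4. p3, v
Accessibility: uRu, uRv, vRu, vRv
The negation has an open branch (countermodel exists).

No, not valid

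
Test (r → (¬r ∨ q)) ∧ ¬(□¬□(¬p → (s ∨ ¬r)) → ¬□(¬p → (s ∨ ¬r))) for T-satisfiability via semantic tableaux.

No, unsatisfiable

1. (r → (¬r ∨ q)) ∧ ¬(□¬□(¬p → (s ∨ ¬r)) → ¬□(¬p → (s ∨ ¬r))), u
2. r → (¬r ∨ q), u
3. ¬(□¬□(¬p → (s ∨ ¬r)) → ¬□(¬p → (s ∨ ¬r))), u
4. □¬□(¬p → (s ∨ ¬r)), u
5. □(¬p → (s ∨ ¬r)), u
6. ¬□(¬p → (s ∨ ¬r)), u
7. ¬p → (s ∨ ¬r), u
8. ¬r ∨ q, u
9. s ∨ ¬r, u
10. q, u
11. ¬r, u
12. ¬(¬p → (s ∨ ¬r)), v
13. ¬p, v
14. ¬(s ∨ ¬r), v
15. ¬s, v
16. r, v
17. ¬□(¬p → (s ∨ ¬r)), v
18. ¬p → (s ∨ ¬r), v
19. s ∨ ¬r, v
20. ¬r, v
Accessibility: uRu, uRv, vRv
Branch closes: r and ¬r both at v.
All branches of the tableau close; one closing branch shown above.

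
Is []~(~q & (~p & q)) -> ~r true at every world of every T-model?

Tableau for the negation ~([]~(~q & (~p & q)) -> ~r):
1. ~([]~(~q & (~p & q)) -> ~r), 0
2. []~(~q & (~p & q)), 0
3. r, 0
4. ~(~q & (~p & q)), 0
5. ~(~p & q), 0
6. ~q, 0
Accessibility: 0R0
The negation has an open branch (countermodel exists).

Not valid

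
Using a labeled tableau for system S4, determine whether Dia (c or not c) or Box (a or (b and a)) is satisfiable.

Yes, satisfiable

1. Dia (c or not c) or Box (a or (b and a)), w0
2. Box (a or (b and a)), w0
3. a or (b and a), w0
4. b and a, w0
5. b, w0
6. a, w0
Accessibility: w0Rw0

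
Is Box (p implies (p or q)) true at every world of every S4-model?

Tableau for the negation not Box (p implies (p or q)):
1. not Box (p implies (p or q)), 0
2. not (p implies (p or q)), 1
3. p, 1
4. not (p or q), 1
5. not p, 1
6. not q, 1
Accessibility: 0R0, 0R1, 1R1
Branch closes: p and not p both at 1.
Every branch of the negation's tableau closes; the branch above is one of them.

Yes, valid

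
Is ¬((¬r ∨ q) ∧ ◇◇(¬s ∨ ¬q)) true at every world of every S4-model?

Invalid (countermodel exists)

Tableau for the negation (¬r ∨ q) ∧ ◇◇(¬s ∨ ¬q):
1. (¬r ∨ q) ∧ ◇◇(¬s ∨ ¬q), 0
2. ¬r ∨ q, 0   [∧-rule on 1]
3. ◇◇(¬s ∨ ¬q), 0   [∧-rule on 1]
4. q, 0   [∨-rule on 2 (branches; this branch)]
5. ◇(¬s ∨ ¬q), 1   [◇-rule on 3: fresh world 1, 0R1]
6. ¬s ∨ ¬q, 2   [◇-rule on 5: fresh world 2, 1R2]
7. ¬q, 2   [∨-rule on 6 (branches; this branch)]
Accessibility: 0R0, 0R1, 0R2, 1R1, 1R2, 2R2
The negation has an open branch (countermodel exists).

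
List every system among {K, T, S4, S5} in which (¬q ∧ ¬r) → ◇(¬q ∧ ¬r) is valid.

T, S4, S5

T-tableau for the negation ¬((¬q ∧ ¬r) → ◇(¬q ∧ ¬r)):
1. ¬((¬q ∧ ¬r) → ◇(¬q ∧ ¬r)), w0
2. ¬q ∧ ¬r, w0
3. ¬◇(¬q ∧ ¬r), w0
4. ¬q, w0
5. ¬r, w0
6. ¬(¬q ∧ ¬r), w0
7. r, w0
Accessibility: w0Rw0
Branch closes: r and ¬r both at w0.
Every branch closes (one shown): valid in T, hence also in S4, S5 (every theorem of T is a theorem of S4 and S5).
K-tableau for the negation ¬((¬q ∧ ¬r) → ◇(¬q ∧ ¬r)):
1. ¬((¬q ∧ ¬r) → ◇(¬q ∧ ¬r)), w0
2. ¬q ∧ ¬r, w0
3. ¬◇(¬q ∧ ¬r), w0
4. ¬q, w0
5. ¬r, w0
Complete open branch: countermodel on a K-frame, so not valid in K.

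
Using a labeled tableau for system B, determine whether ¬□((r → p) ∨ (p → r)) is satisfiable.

Unsatisfiable

1. ¬□((r → p) ∨ (p → r)), u
2. ¬((r → p) ∨ (p → r)), v
3. ¬(r → p), v
4. ¬(p → r), v
5. r, v
6. ¬p, v
7. p, v
8. ¬r, v
Accessibility: uRu, uRv, vRu, vRv
Branch closes: p and ¬p both at v.
Every branch closes; the branch above is one of them.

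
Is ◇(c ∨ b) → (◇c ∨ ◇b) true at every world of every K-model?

Tableau for the negation ¬(◇(c ∨ b) → (◇c ∨ ◇b)):
1. ¬(◇(c ∨ b) → (◇c ∨ ◇b)), w0
2. ◇(c ∨ b), w0
3. ¬(◇c ∨ ◇b), w0
4. ¬◇c, w0
5. ¬◇b, w0
6. c ∨ b, w1
7. ¬c, w1
8. ¬b, w1
9. b, w1
Accessibility: w0Rw1
Branch closes: b and ¬b both at w1.
All branches of the negation close; one closing branch shown above.

Valid in K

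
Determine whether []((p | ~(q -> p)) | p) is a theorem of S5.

Invalid (countermodel exists)

Tableau for the negation ~[]((p | ~(q -> p)) | p):
1. ~[]((p | ~(q -> p)) | p), 0
2. ~((p | ~(q -> p)) | p), 1
3. ~(p | ~(q -> p)), 1
4. ~p, 1
5. q -> p, 1
6. ~q, 1
Accessibility: 0R0, 0R1, 1R0, 1R1
The negation has an open branch (countermodel exists).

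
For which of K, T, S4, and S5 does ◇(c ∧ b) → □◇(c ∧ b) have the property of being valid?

S5

S5-tableau for the negation ¬(◇(c ∧ b) → □◇(c ∧ b)):
1. ¬(◇(c ∧ b) → □◇(c ∧ b)), u
2. ◇(c ∧ b), u
3. ¬□◇(c ∧ b), u
4. c ∧ b, v
5. c, v
6. b, v
7. ¬◇(c ∧ b), w
8. ¬(c ∧ b), u
9. ¬(c ∧ b), v
10. ¬(c ∧ b), w
11. ¬b, u
12. ¬b, v
Accessibility: uRu, uRv, uRw, vRu, vRv, vRw, wRu, wRv, wRw
Branch closes: b and ¬b both at v.
Every branch closes (one shown): valid in S5.
S4-tableau for the negation ¬(◇(c ∧ b) → □◇(c ∧ b)):
1. ¬(◇(c ∧ b) → □◇(c ∧ b)), u
2. ◇(c ∧ b), u
3. ¬□◇(c ∧ b), u
4. c ∧ b, v
5. c, v
6. b, v
7. ¬◇(c ∧ b), w
8. ¬(c ∧ b), w
9. ¬b, w
Accessibility: uRu, uRv, uRw, vRv, wRw
Complete open branch: countermodel on an S4-frame, so not valid in S4, nor in K, T (the same frame is also a K-frame and a T-frame).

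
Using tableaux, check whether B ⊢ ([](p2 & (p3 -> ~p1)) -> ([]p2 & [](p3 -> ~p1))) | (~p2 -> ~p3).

Tableau for the negation ~(([](p2 & (p3 -> ~p1)) -> ([]p2 & [](p3 -> ~p1))) | (~p2 -> ~p3)):
1. ~(([](p2 & (p3 -> ~p1)) -> ([]p2 & [](p3 -> ~p1))) | (~p2 -> ~p3)), 0
2. ~([](p2 & (p3 -> ~p1)) -> ([]p2 & [](p3 -> ~p1))), 0
3. ~(~p2 -> ~p3), 0
4. [](p2 & (p3 -> ~p1)), 0
5. ~([]p2 & [](p3 -> ~p1)), 0
6. ~p2, 0
7. p3, 0
8. p2 & (p3 -> ~p1), 0
9. p2, 0
10. p3 -> ~p1, 0
Accessibility: 0R0
Branch closes: p2 and ~p2 both at 0.
Every branch of the negation's tableau closes; the branch above is one of them.

Valid in B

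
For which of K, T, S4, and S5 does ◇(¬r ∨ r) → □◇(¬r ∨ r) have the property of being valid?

T, S4, S5

T-tableau for the negation ¬(◇(¬r ∨ r) → □◇(¬r ∨ r)):
1. ¬(◇(¬r ∨ r) → □◇(¬r ∨ r)), 0
2. ◇(¬r ∨ r), 0   [¬→-rule on 1]
3. ¬□◇(¬r ∨ r), 0   [¬→-rule on 1]
4. ¬r ∨ r, 1   [◇-rule on 2: fresh world 1, 0R1]
5. r, 1   [∨-rule on 4 (branches; this branch)]
6. ¬◇(¬r ∨ r), 2   [¬□-rule on 3: fresh world 2, 0R2]
7. ¬(¬r ∨ r), 2   [¬◇-rule on 6 via 2R2]
8. r, 2   [¬∨-rule on 7]
9. ¬r, 2   [¬∨-rule on 7]
Accessibility: 0R0, 0R1, 0R2, 1R1, 2R2
Branch closes: r and ¬r both at 2.
Every branch closes (one shown): valid in T, hence also in S4, S5 (every theorem of T is a theorem of S4 and S5).
K-tableau for the negation ¬(◇(¬r ∨ r) → □◇(¬r ∨ r)):
1. ¬(◇(¬r ∨ r) → □◇(¬r ∨ r)), 0
2. ◇(¬r ∨ r), 0   [¬→-rule on 1]
3. ¬□◇(¬r ∨ r), 0   [¬→-rule on 1]
4. ¬r ∨ r, 1   [◇-rule on 2: fresh world 1, 0R1]
5. r, 1   [∨-rule on 4 (branches; this branch)]
6. ¬◇(¬r ∨ r), 2   [¬□-rule on 3: fresh world 2, 0R2]
Accessibility: 0R1, 0R2
Complete open branch: countermodel on a K-frame, so not valid in K.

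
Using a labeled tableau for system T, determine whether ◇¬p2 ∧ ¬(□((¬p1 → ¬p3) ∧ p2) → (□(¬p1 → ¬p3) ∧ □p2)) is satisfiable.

1. ◇¬p2 ∧ ¬(□((¬p1 → ¬p3) ∧ p2) → (□(¬p1 → ¬p3) ∧ □p2)), u
2. ◇¬p2, u   [∧-rule on 1]
3. ¬(□((¬p1 → ¬p3) ∧ p2) → (□(¬p1 → ¬p3) ∧ □p2)), u   [∧-rule on 1]
4. □((¬p1 → ¬p3) ∧ p2), u   [¬→-rule on 3]
5. ¬(□(¬p1 → ¬p3) ∧ □p2), u   [¬→-rule on 3]
6. (¬p1 → ¬p3) ∧ p2, u   [□-rule on 4 via uRu]
7. ¬p1 → ¬p3, u   [∧-rule on 6]
8. p2, u   [∧-rule on 6]
9. ¬□p2, u   [¬∧-rule on 5 (branches; this branch)]
10. ¬p3, u   [→-rule on 7 (branches; this branch)]
11. ¬p2, v   [◇-rule on 2: fresh world v, uRv]
12. (¬p1 → ¬p3) ∧ p2, v   [□-rule on 4 via uRv]
13. ¬p1 → ¬p3, v   [∧-rule on 12]
14. p2, v   [∧-rule on 12]
Accessibility: uRu, uRv, vRv
Branch closes: p2 and ¬p2 both at v.
Every branch closes; the branch above is one of them.

Unsatisfiable (every branch closes)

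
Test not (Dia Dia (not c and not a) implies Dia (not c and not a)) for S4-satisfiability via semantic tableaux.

1. not (Dia Dia (not c and not a) implies Dia (not c and not a)), w0
2. Dia Dia (not c and not a), w0
3. not Dia (not c and not a), w0
4. not (not c and not a), w0
5. a, w0
6. Dia (not c and not a), w1
7. not (not c and not a), w1
8. a, w1
9. not c and not a, w2
10. not c, w2
11. not a, w2
12. not (not c and not a), w2
13. a, w2
Accessibility: w0Rw0, w0Rw1, w0Rw2, w1Rw1, w1Rw2, w2Rw2
Branch closes: a and not a both at w2.
Every branch closes; the branch above is one of them.

Unsatisfiable (every branch closes)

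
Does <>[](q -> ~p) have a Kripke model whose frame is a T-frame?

1. <>[](q -> ~p), 0
2. [](q -> ~p), 1
3. q -> ~p, 1
4. ~p, 1
Accessibility: 0R0, 0R1, 1R1

Satisfiable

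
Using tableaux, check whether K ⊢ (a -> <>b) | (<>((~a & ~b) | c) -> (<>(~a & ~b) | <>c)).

Tableau for the negation ~((a -> <>b) | (<>((~a & ~b) | c) -> (<>(~a & ~b) | <>c))):
1. ~((a -> <>b) | (<>((~a & ~b) | c) -> (<>(~a & ~b) | <>c))), w0
2. ~(a -> <>b), w0
3. ~(<>((~a & ~b) | c) -> (<>(~a & ~b) | <>c)), w0
4. a, w0
5. ~<>b, w0
6. <>((~a & ~b) | c), w0
7. ~(<>(~a & ~b) | <>c), w0
8. ~<>(~a & ~b), w0
9. ~<>c, w0
10. (~a & ~b) | c, w1
11. ~b, w1
12. ~(~a & ~b), w1
13. ~c, w1
14. ~a & ~b, w1
15. ~a, w1
16. b, w1
Accessibility: w0Rw1
Branch closes: b and ~b both at w1.
All branches of the negation close; one closing branch shown above.

Valid in K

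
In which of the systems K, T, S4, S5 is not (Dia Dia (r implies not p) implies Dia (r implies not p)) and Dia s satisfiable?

T-tableau for the formula:
1. not (Dia Dia (r implies not p) implies Dia (r implies not p)) and Dia s, u
2. not (Dia Dia (r implies not p) implies Dia (r implies not p)), u
3. Dia s, u
4. Dia Dia (r implies not p), u
5. not Dia (r implies not p), u
6. not (r implies not p), u
7. r, u
8. p, u
9. s, v
10. not (r implies not p), v
11. r, v
12. p, v
13. Dia (r implies not p), w
14. not (r implies not p), w
15. r, w
16. p, w
17. r implies not p, x
18. not p, x
Accessibility: uRu, uRv, uRw, vRv, wRw, wRx, xRx
Complete open branch: satisfiable in T, hence also in K (this T-model is also a K-model).
S4-tableau for the formula:
1. not (Dia Dia (r implies not p) implies Dia (r implies not p)) and Dia s, u
2. not (Dia Dia (r implies not p) implies Dia (r implies not p)), u
3. Dia s, u
4. Dia Dia (r implies not p), u
5. not Dia (r implies not p), u
6. not (r implies not p), u
7. r, u
8. p, u
9. s, v
10. not (r implies not p), v
11. r, v
12. p, v
13. Dia (r implies not p), w
14. not (r implies not p), w
15. r, w
16. p, w
17. r implies not p, x
18. not (r implies not p), x
19. r, x
20. p, x
21. not p, x
Accessibility: uRu, uRv, uRw, uRx, vRv, wRw, wRx, xRx
Branch closes: p and not p both at x.
Every branch closes (one shown): unsatisfiable in S4, hence also in S5 (every S5-frame is an S4-frame).

K, T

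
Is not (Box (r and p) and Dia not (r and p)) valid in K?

Tableau for the negation Box (r and p) and Dia not (r and p):
1. Box (r and p) and Dia not (r and p), w0
2. Box (r and p), w0
3. Dia not (r and p), w0
4. not (r and p), w1
5. r and p, w1
6. r, w1
7. p, w1
8. not p, w1
Accessibility: w0Rw1
Branch closes: p and not p both at w1.
All branches of the negation close; one closing branch shown above.

Valid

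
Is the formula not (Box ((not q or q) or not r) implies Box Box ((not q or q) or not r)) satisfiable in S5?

1. not (Box ((not q or q) or not r) implies Box Box ((not q or q) or not r)), w0
2. Box ((not q or q) or not r), w0
3. not Box Box ((not q or q) or not r), w0
4. (not q or q) or not r, w0
5. not q or q, w0
6. q, w0
7. not Box ((not q or q) or not r), w1
8. (not q or q) or not r, w1
9. not q or q, w1
10. q, w1
11. not ((not q or q) or not r), w2
12. not (not q or q), w2
13. r, w2
14. q, w2
15. not q, w2
Accessibility: w0Rw0, w0Rw1, w0Rw2, w1Rw0, w1Rw1, w1Rw2, w2Rw0, w2Rw1, w2Rw2
Branch closes: q and not q both at w2.
Every branch closes; the branch above is one of them.

Unsatisfiable (every branch closes)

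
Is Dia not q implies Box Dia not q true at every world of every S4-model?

No, not valid

Tableau for the negation not (Dia not q implies Box Dia not q):
1. not (Dia not q implies Box Dia not q), 0
2. Dia not q, 0   [neg-implies-rule on 1]
3. not Box Dia not q, 0   [neg-implies-rule on 1]
4. not q, 1   [Dia-rule on 2: fresh world 1, 0R1]
5. not Dia not q, 2   [neg-Box-rule on 3: fresh world 2, 0R2]
6. q, 2   [neg-Dia-rule on 5 via 2R2]
Accessibility: 0R0, 0R1, 0R2, 1R1, 2R2
The negation has an open branch (countermodel exists).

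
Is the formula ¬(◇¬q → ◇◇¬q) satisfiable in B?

Unsatisfiable

1. ¬(◇¬q → ◇◇¬q), u
2. ◇¬q, u
3. ¬◇◇¬q, u
4. ¬◇¬q, u
5. q, u
6. ¬q, v
7. ¬◇¬q, v
8. q, v
Accessibility: uRu, uRv, vRu, vRv
Branch closes: q and ¬q both at v.
All branches of the tableau close; one closing branch shown above.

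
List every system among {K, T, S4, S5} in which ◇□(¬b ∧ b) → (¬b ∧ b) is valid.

T-tableau for the negation ¬(◇□(¬b ∧ b) → (¬b ∧ b)):
1. ¬(◇□(¬b ∧ b) → (¬b ∧ b)), w0
2. ◇□(¬b ∧ b), w0   [¬→-rule on 1]
3. ¬(¬b ∧ b), w0   [¬→-rule on 1]
4. ¬b, w0   [¬∧-rule on 3 (branches; this branch)]
5. □(¬b ∧ b), w1   [◇-rule on 2: fresh world w1, w0Rw1]
6. ¬b ∧ b, w1   [□-rule on 5 via w1Rw1]
7. ¬b, w1   [∧-rule on 6]
8. b, w1   [∧-rule on 6]
Accessibility: w0Rw0, w0Rw1, w1Rw1
Branch closes: b and ¬b both at w1.
Every branch closes (one shown): valid in T, hence also in S4, S5 (every theorem of T is a theorem of S4 and S5).
K-tableau for the negation ¬(◇□(¬b ∧ b) → (¬b ∧ b)):
1. ¬(◇□(¬b ∧ b) → (¬b ∧ b)), w0
2. ◇□(¬b ∧ b), w0   [¬→-rule on 1]
3. ¬(¬b ∧ b), w0   [¬→-rule on 1]
4. ¬b, w0   [¬∧-rule on 3 (branches; this branch)]
5. □(¬b ∧ b), w1   [◇-rule on 2: fresh world w1, w0Rw1]
Accessibility: w0Rw1
Complete open branch: countermodel on a K-frame, so not valid in K.

T, S4, S5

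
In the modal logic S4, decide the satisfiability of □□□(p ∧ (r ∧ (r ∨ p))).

Yes, satisfiable

1. □□□(p ∧ (r ∧ (r ∨ p))), w0
2. □□(p ∧ (r ∧ (r ∨ p))), w0   [□-rule on 1 via w0Rw0]
3. □(p ∧ (r ∧ (r ∨ p))), w0   [□-rule on 2 via w0Rw0]
4. p ∧ (r ∧ (r ∨ p)), w0   [□-rule on 3 via w0Rw0]
5. p, w0   [∧-rule on 4]
6. r ∧ (r ∨ p), w0   [∧-rule on 4]
7. r, w0   [∧-rule on 6]
8. r ∨ p, w0   [∧-rule on 6]
Accessibility: w0Rw0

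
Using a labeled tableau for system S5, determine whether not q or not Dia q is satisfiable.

Satisfiable

1. not q or not Dia q, u
2. not Dia q, u
3. not q, u
Accessibility: uRu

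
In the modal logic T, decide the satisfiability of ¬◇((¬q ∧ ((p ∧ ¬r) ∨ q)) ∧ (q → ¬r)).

1. ¬◇((¬q ∧ ((p ∧ ¬r) ∨ q)) ∧ (q → ¬r)), u
2. ¬((¬q ∧ ((p ∧ ¬r) ∨ q)) ∧ (q → ¬r)), u
3. ¬(q → ¬r), u
4. q, u
5. r, u
Accessibility: uRu

Yes, satisfiable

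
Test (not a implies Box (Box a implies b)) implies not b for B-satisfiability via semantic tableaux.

Satisfiable

1. (not a implies Box (Box a implies b)) implies not b, u
2. not b, u   [implies-rule on 1 (branches; this branch)]
Accessibility: uRu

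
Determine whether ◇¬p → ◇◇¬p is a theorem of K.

No, not valid

Tableau for the negation ¬(◇¬p → ◇◇¬p):
1. ¬(◇¬p → ◇◇¬p), u
2. ◇¬p, u   [¬→-rule on 1]
3. ¬◇◇¬p, u   [¬→-rule on 1]
4. ¬p, v   [◇-rule on 2: fresh world v, uRv]
5. ¬◇¬p, v   [¬◇-rule on 3 via uRv]
Accessibility: uRv
The negation has an open branch (countermodel exists).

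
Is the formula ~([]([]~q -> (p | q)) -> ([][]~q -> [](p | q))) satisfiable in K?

1. ~([]([]~q -> (p | q)) -> ([][]~q -> [](p | q))), u
2. []([]~q -> (p | q)), u
3. ~([][]~q -> [](p | q)), u
4. [][]~q, u
5. ~[](p | q), u
6. ~(p | q), v
7. ~p, v
8. ~q, v
9. []~q -> (p | q), v
10. []~q, v
11. ~[]~q, v
12. q, w
13. ~q, w
Accessibility: uRv, vRw
Branch closes: q and ~q both at w.
(One branch shown.) All branches close.

Unsatisfiable (every branch closes)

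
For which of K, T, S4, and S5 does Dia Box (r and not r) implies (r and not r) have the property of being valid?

T-tableau for the negation not (Dia Box (r and not r) implies (r and not r)):
1. not (Dia Box (r and not r) implies (r and not r)), u
2. Dia Box (r and not r), u   [neg-implies-rule on 1]
3. not (r and not r), u   [neg-implies-rule on 1]
4. r, u   [neg-and-rule on 3 (branches; this branch)]
5. Box (r and not r), v   [Dia-rule on 2: fresh world v, uRv]
6. r and not r, v   [Box-rule on 5 via vRv]
7. r, v   [and-rule on 6]
8. not r, v   [and-rule on 6]
Accessibility: uRu, uRv, vRv
Branch closes: r and not r both at v.
Every branch closes (one shown): valid in T, hence also in S4, S5 (every theorem of T is a theorem of S4 and S5).
K-tableau for the negation not (Dia Box (r and not r) implies (r and not r)):
1. not (Dia Box (r and not r) implies (r and not r)), u
2. Dia Box (r and not r), u   [neg-implies-rule on 1]
3. not (r and not r), u   [neg-implies-rule on 1]
4. r, u   [neg-and-rule on 3 (branches; this branch)]
5. Box (r and not r), v   [Dia-rule on 2: fresh world v, uRv]
Accessibility: uRv
Complete open branch: countermodel on a K-frame, so not valid in K.

T, S4, S5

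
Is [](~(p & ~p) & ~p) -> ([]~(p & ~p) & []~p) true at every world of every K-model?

Tableau for the negation ~([](~(p & ~p) & ~p) -> ([]~(p & ~p) & []~p)):
1. ~([](~(p & ~p) & ~p) -> ([]~(p & ~p) & []~p)), 0
2. [](~(p & ~p) & ~p), 0
3. ~([]~(p & ~p) & []~p), 0
4. ~[]~p, 0
5. p, 1
6. ~(p & ~p) & ~p, 1
7. ~(p & ~p), 1
8. ~p, 1
Accessibility: 0R1
Branch closes: p and ~p both at 1.
All branches of the negation close; one closing branch shown above.

Yes, valid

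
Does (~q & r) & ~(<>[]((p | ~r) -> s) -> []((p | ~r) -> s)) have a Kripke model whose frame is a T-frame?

Satisfiable

1. (~q & r) & ~(<>[]((p | ~r) -> s) -> []((p | ~r) -> s)), w0
2. ~q & r, w0
3. ~(<>[]((p | ~r) -> s) -> []((p | ~r) -> s)), w0
4. ~q, w0
5. r, w0
6. <>[]((p | ~r) -> s), w0
7. ~[]((p | ~r) -> s), w0
8. []((p | ~r) -> s), w1
9. (p | ~r) -> s, w1
10. s, w1
11. ~((p | ~r) -> s), w2
12. p | ~r, w2
13. ~s, w2
14. ~r, w2
Accessibility: w0Rw0, w0Rw1, w0Rw2, w1Rw1, w2Rw2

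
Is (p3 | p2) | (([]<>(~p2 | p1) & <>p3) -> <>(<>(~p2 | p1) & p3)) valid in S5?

Valid

Tableau for the negation ~((p3 | p2) | (([]<>(~p2 | p1) & <>p3) -> <>(<>(~p2 | p1) & p3))):
1. ~((p3 | p2) | (([]<>(~p2 | p1) & <>p3) -> <>(<>(~p2 | p1) & p3))), u
2. ~(p3 | p2), u   [~|-rule on 1]
3. ~(([]<>(~p2 | p1) & <>p3) -> <>(<>(~p2 | p1) & p3)), u   [~|-rule on 1]
4. ~p3, u   [~|-rule on 2]
5. ~p2, u   [~|-rule on 2]
6. []<>(~p2 | p1) & <>p3, u   [~->-rule on 3]
7. ~<>(<>(~p2 | p1) & p3), u   [~->-rule on 3]
8. []<>(~p2 | p1), u   [&-rule on 6]
9. <>p3, u   [&-rule on 6]
10. ~(<>(~p2 | p1) & p3), u   [~<>-rule on 7 via uRu]
11. <>(~p2 | p1), u   [[]-rule on 8 via uRu]
12. p3, v   [<>-rule on 9: fresh world v, uRv]
13. ~(<>(~p2 | p1) & p3), v   [~<>-rule on 7 via uRv]
14. <>(~p2 | p1), v   [[]-rule on 8 via uRv]
15. ~<>(~p2 | p1), v   [~&-rule on 13 (branches; this branch)]
16. ~(~p2 | p1), u   [~<>-rule on 15 via vRu]
17. p2, u   [~|-rule on 16]
18. ~p1, u   [~|-rule on 16]
Accessibility: uRu, uRv, vRu, vRv
Branch closes: p2 and ~p2 both at u.
All branches of the negation close; one closing branch shown above.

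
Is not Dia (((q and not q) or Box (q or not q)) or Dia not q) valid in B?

Invalid (countermodel exists)

Tableau for the negation Dia (((q and not q) or Box (q or not q)) or Dia not q):
1. Dia (((q and not q) or Box (q or not q)) or Dia not q), u
2. ((q and not q) or Box (q or not q)) or Dia not q, v
3. Dia not q, v
4. not q, w
Accessibility: uRu, uRv, vRu, vRv, vRw, wRv, wRw
The negation has an open branch (countermodel exists).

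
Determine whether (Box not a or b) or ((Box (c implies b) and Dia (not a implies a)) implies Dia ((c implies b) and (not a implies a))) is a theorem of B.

Valid in B

Tableau for the negation not ((Box not a or b) or ((Box (c implies b) and Dia (not a implies a)) implies Dia ((c implies b) and (not a implies a)))):
1. not ((Box not a or b) or ((Box (c implies b) and Dia (not a implies a)) implies Dia ((c implies b) and (not a implies a)))), 0
2. not (Box not a or b), 0
3. not ((Box (c implies b) and Dia (not a implies a)) implies Dia ((c implies b) and (not a implies a))), 0
4. not Box not a, 0
5. not b, 0
6. Box (c implies b) and Dia (not a implies a), 0
7. not Dia ((c implies b) and (not a implies a)), 0
8. Box (c implies b), 0
9. Dia (not a implies a), 0
10. not ((c implies b) and (not a implies a)), 0
11. c implies b, 0
12. not (not a implies a), 0
13. not a, 0
14. not c, 0
15. a, 1
16. not ((c implies b) and (not a implies a)), 1
17. c implies b, 1
18. not (c implies b), 1
19. c, 1
20. not b, 1
21. b, 1
Accessibility: 0R0, 0R1, 1R0, 1R1
Branch closes: b and not b both at 1.
All branches of the negation close; one closing branch shown above.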